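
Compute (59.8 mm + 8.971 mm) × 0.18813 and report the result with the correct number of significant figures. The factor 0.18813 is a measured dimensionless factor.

12.9 mm

59.8 mm + 8.971 mm = 68.771 mm; the sum is limited to 1 decimal place (3 s.f.).
Carrying full precision, 68.771 × 0.18813 = 12.93788823 mm; 0.18813 has 5 s.f., so the result keeps min(3, 5) = 3 s.f.
Rounded to 3 significant figures: 12.9 mm.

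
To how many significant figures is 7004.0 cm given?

5

7004.0: trailing zeros after a decimal point are significant; zeros between nonzero digits are significant.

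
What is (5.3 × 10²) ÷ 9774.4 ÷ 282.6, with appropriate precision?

(5.3 × 10²) ÷ 9774.4 ÷ 282.6 = 0.000191872884402…
Multiplication/division keeps the fewest significant figures: 5.3 × 10² → 2 s.f., 9774.4 → 5 s.f., 282.6 → 4 s.f.; limit is 2.
Rounded to 2 significant figures: 1.9 × 10⁻⁴.

1.9 × 10⁻⁴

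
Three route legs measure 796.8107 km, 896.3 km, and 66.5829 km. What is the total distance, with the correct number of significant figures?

796.8107 km + 896.3 km + 66.5829 km = 1759.6936 km.
Addition/subtraction keeps the fewest decimal places: 796.8107 → 4 decimal places, 896.3 → 1 decimal place, 66.5829 → 4 decimal places; limit is 1.
Rounded to 1 decimal place: 1759.7 km.

1759.7 km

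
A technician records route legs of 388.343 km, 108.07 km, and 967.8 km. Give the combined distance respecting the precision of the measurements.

1464.2 km

388.343 km + 108.07 km + 967.8 km = 1464.213 km.
Addition/subtraction keeps the fewest decimal places: 388.343 → 3 decimal places, 108.07 → 2 decimal places, 967.8 → 1 decimal place; limit is 1.
Rounded to 1 decimal place: 1464.2 km.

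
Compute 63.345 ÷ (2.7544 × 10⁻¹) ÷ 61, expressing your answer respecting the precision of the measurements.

3.8

63.345 ÷ (2.7544 × 10⁻¹) ÷ 61 = 3.77012279607…
Multiplication/division keeps the fewest significant figures: 63.345 → 5 s.f., 2.7544 × 10⁻¹ → 5 s.f., 61 → 2 s.f.; limit is 2.
Rounded to 2 significant figures: 3.8.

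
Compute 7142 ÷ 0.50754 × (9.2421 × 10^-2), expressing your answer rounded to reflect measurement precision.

1301

7142 ÷ 0.50754 × (9.2421 × 10^-2) = 1300.52957796…
Multiplication/division keeps the fewest significant figures: 7142 → 4 s.f., 0.50754 → 5 s.f., 9.2421 × 10^-2 → 5 s.f.; limit is 4.
Rounded to 4 significant figures: 1301.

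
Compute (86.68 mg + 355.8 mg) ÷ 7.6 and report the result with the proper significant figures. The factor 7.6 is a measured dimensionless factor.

58 mg

86.68 mg + 355.8 mg = 442.48 mg; the sum is limited to 1 decimal place (4 s.f.).
Carrying full precision, 442.48 ÷ 7.6 = 58.2210526316… mg; 7.6 has 2 s.f., so the result keeps min(4, 2) = 2 s.f.
Rounded to 2 significant figures: 58 mg.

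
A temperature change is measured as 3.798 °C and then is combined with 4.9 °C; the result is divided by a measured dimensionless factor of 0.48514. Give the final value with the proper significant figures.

18 °C

3.798 °C + 4.9 °C = 8.698 °C; the sum is limited to 1 decimal place (2 s.f.).
Carrying full precision, 8.698 ÷ 0.48514 = 17.9288452818… °C; 0.48514 has 5 s.f., so the result keeps min(2, 5) = 2 s.f.
Rounded to 2 significant figures: 18 °C.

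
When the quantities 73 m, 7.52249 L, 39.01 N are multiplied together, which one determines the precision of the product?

73 m

73 m → 2 s.f.; 7.52249 L → 6 s.f.; 39.01 N → 4 s.f.
The fewest is 2 significant figures, from 73 m.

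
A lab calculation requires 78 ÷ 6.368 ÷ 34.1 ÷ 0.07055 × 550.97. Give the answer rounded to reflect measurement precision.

78 ÷ 6.368 ÷ 34.1 ÷ 0.07055 × 550.97 = 2805.22760075…
Multiplication/division keeps the fewest significant figures: 78 → 2 s.f., 6.368 → 4 s.f., 34.1 → 3 s.f., 0.07055 → 4 s.f., 550.97 → 5 s.f.; limit is 2.
Rounded to 2 significant figures: 2.8 × 10^3.

2.8 × 10^3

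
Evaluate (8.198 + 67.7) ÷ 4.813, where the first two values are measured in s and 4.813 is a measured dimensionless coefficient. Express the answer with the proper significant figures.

8.198 s + 67.7 s = 75.898 s; the sum is limited to 1 decimal place (3 s.f.).
Carrying full precision, 75.898 ÷ 4.813 = 15.7693746104… s; 4.813 has 4 s.f., so the result keeps min(3, 4) = 3 s.f.
Rounded to 3 significant figures: 15.8 s.

15.8 s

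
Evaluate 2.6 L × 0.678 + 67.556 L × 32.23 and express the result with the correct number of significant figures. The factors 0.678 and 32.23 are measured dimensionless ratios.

2.6 × 0.678 = 1.7628 → 1.8 L (2 s.f., last digit at the 10^-1 place).
67.556 × 32.23 = 2177.32988 → 2177 L (4 s.f., last digit at the 10^0 place).
Sum: 2179.09268 L; keep the coarser place, 10^0.
Result: 2179 L.

2179 L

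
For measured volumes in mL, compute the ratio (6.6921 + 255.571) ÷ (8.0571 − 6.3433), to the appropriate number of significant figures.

6.6921 + 255.571 = 262.2631, limited to 3 d.p. → 6 s.f.; 8.0571 − 6.3433 = 1.7138, limited to 4 d.p. → 5 s.f.
Carrying full precision, 262.2631 ÷ 1.7138 = 153.030166881…; keep min(6, 5) = 5 s.f.
Rounded to 5 significant figures: 153.03.

153.03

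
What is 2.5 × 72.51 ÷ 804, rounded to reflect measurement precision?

2.3 × 10⁻¹

2.5 × 72.51 ÷ 804 = 0.22546641791…
Multiplication/division keeps the fewest significant figures: 2.5 → 2 s.f., 72.51 → 4 s.f., 804 → 3 s.f.; limit is 2.
Rounded to 2 significant figures: 2.3 × 10⁻¹.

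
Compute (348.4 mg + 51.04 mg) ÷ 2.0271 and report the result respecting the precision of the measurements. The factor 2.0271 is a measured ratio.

197.0 mg

348.4 mg + 51.04 mg = 399.44 mg; the sum is limited to 1 decimal place (4 s.f.).
Carrying full precision, 399.44 ÷ 2.0271 = 197.049972868… mg; 2.0271 has 5 s.f., so the result keeps min(4, 5) = 4 s.f.
Rounded to 4 significant figures: 197.0 mg.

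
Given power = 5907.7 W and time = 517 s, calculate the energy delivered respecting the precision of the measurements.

3.05 × 10^6 J

energy delivered = 5907.7 W × 517 s = 3054280.9 J.
5907.7 has 5 significant figures; 517 has 3.
Division/multiplication keeps the fewest: 3 significant figures.
Rounded: 3.05 × 10^6 J.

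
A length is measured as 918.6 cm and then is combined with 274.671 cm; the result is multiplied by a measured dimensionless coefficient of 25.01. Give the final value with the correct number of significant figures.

2.984 × 10⁴ cm

918.6 cm + 274.671 cm = 1193.271 cm; the sum is limited to 1 decimal place (5 s.f.).
Carrying full precision, 1193.271 × 25.01 = 29843.70771 cm; 25.01 has 4 s.f., so the result keeps min(5, 4) = 4 s.f.
Rounded to 4 significant figures: 2.984 × 10⁴ cm.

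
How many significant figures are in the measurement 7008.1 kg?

5

7008.1: zeros between nonzero digits are significant.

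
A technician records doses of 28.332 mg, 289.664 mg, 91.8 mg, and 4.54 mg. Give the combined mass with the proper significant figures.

414.3 mg

28.332 mg + 289.664 mg + 91.8 mg + 4.54 mg = 414.336 mg.
Addition/subtraction keeps the fewest decimal places: 28.332 → 3 decimal places, 289.664 → 3 decimal places, 91.8 → 1 decimal place, 4.54 → 2 decimal places; limit is 1.
Rounded to 1 decimal place: 414.3 mg.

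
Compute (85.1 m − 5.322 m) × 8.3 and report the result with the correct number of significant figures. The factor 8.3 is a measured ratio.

85.1 m − 5.322 m = 79.778 m; the difference is limited to 1 decimal place (3 s.f.).
Carrying full precision, 79.778 × 8.3 = 662.1574 m; 8.3 has 2 s.f., so the result keeps min(3, 2) = 2 s.f.
Rounded to 2 significant figures: 6.6 × 10^2 m.

6.6 × 10^2 m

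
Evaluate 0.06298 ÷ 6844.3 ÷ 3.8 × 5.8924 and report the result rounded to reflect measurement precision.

1.4 × 10^-5

0.06298 ÷ 6844.3 ÷ 3.8 × 5.8924 = 0.000014268628909…
Multiplication/division keeps the fewest significant figures: 0.06298 → 4 s.f., 6844.3 → 5 s.f., 3.8 → 2 s.f., 5.8924 → 5 s.f.; limit is 2.
Rounded to 2 significant figures: 1.4 × 10^-5.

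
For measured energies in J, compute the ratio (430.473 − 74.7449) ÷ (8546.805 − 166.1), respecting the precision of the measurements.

0.042446

430.473 − 74.7449 = 355.7281, limited to 3 d.p. → 6 s.f.; 8546.805 − 166.1 = 8380.705, limited to 1 d.p. → 5 s.f.
Carrying full precision, 355.7281 ÷ 8380.705 = 0.0424460829966…; keep min(6, 5) = 5 s.f.
Rounded to 5 significant figures: 0.042446.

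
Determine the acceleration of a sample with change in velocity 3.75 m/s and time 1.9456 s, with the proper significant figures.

1.93 m/s²

acceleration = 3.75 m/s ÷ 1.9456 s = 1.92742598684… m/s².
3.75 has 3 significant figures; 1.9456 has 5.
Division/multiplication keeps the fewest: 3 significant figures.
Rounded: 1.93 m/s².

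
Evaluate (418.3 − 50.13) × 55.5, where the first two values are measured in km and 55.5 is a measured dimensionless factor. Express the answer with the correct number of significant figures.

2.04 × 10^4 km

418.3 km − 50.13 km = 368.17 km; the difference is limited to 1 decimal place (4 s.f.).
Carrying full precision, 368.17 × 55.5 = 20433.435 km; 55.5 has 3 s.f., so the result keeps min(4, 3) = 3 s.f.
Rounded to 3 significant figures: 2.04 × 10^4 km.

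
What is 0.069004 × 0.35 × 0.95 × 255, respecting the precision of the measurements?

0.069004 × 0.35 × 0.95 × 255 = 5.85067665
Multiplication/division keeps the fewest significant figures: 0.069004 → 5 s.f., 0.35 → 2 s.f., 0.95 → 2 s.f., 255 → 3 s.f.; limit is 2.
Rounded to 2 significant figures: 5.9.

5.9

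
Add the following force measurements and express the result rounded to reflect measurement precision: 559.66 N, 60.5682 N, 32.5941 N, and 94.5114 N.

747.33 N

559.66 N + 60.5682 N + 32.5941 N + 94.5114 N = 747.3337 N.
Addition/subtraction keeps the fewest decimal places: 559.66 → 2 decimal places, 60.5682 → 4 decimal places, 32.5941 → 4 decimal places, 94.5114 → 4 decimal places; limit is 2.
Rounded to 2 decimal places: 747.33 N.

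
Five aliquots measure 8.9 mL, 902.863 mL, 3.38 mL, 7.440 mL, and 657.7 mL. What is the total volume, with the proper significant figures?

1580.3 mL

8.9 mL + 902.863 mL + 3.38 mL + 7.440 mL + 657.7 mL = 1580.283 mL.
Addition/subtraction keeps the fewest decimal places: 8.9 → 1 decimal place, 902.863 → 3 decimal places, 3.38 → 2 decimal places, 7.440 → 3 decimal places, 657.7 → 1 decimal place; limit is 1.
Rounded to 1 decimal place: 1580.3 mL.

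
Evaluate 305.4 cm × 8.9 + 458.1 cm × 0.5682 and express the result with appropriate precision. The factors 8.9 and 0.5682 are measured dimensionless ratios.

305.4 × 8.9 = 2718.06 → 2.7 × 10^3 cm (2 s.f., last digit at the 10^2 place).
458.1 × 0.5682 = 260.29242 → 260.3 cm (4 s.f., last digit at the 10^-1 place).
Sum: 2978.35242 cm; keep the coarser place, 10^2.
Result: 3.0 × 10^3 cm.

3.0 × 10^3 cm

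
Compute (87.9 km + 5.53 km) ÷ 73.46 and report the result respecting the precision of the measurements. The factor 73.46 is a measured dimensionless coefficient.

87.9 km + 5.53 km = 93.43 km; the sum is limited to 1 decimal place (3 s.f.).
Carrying full precision, 93.43 ÷ 73.46 = 1.2718486251… km; 73.46 has 4 s.f., so the result keeps min(3, 4) = 3 s.f.
Rounded to 3 significant figures: 1.27 km.

1.27 km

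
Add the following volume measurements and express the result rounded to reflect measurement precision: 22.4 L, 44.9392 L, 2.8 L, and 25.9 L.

96.0 L

22.4 L + 44.9392 L + 2.8 L + 25.9 L = 96.0392 L.
Addition/subtraction keeps the fewest decimal places: 22.4 → 1 decimal place, 44.9392 → 4 decimal places, 2.8 → 1 decimal place, 25.9 → 1 decimal place; limit is 1.
Rounded to 1 decimal place: 96.0 L.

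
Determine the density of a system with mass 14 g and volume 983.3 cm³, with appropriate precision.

density = 14 g ÷ 983.3 cm³ = 0.0142377707719… g/cm³.
14 has 2 significant figures; 983.3 has 4.
Division/multiplication keeps the fewest: 2 significant figures.
Rounded: 1.4 × 10^-2 g/cm³.

1.4 × 10^-2 g/cm³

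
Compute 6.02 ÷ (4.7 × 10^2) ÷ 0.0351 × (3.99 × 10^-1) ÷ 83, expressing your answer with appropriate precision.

0.0018

6.02 ÷ (4.7 × 10^2) ÷ 0.0351 × (3.99 × 10^-1) ÷ 83 = 0.00175422913695…
Multiplication/division keeps the fewest significant figures: 6.02 → 3 s.f., 4.7 × 10^2 → 2 s.f., 0.0351 → 3 s.f., 3.99 × 10^-1 → 3 s.f., 83 → 2 s.f.; limit is 2.
Rounded to 2 significant figures: 0.0018.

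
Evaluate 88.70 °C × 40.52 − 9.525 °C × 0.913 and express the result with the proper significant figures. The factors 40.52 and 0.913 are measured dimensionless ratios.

88.70 × 40.52 = 3594.124 → 3594 °C (4 s.f., last digit at the 10^0 place).
9.525 × 0.913 = 8.696325 → 8.70 °C (3 s.f., last digit at the 10^-2 place).
Difference: 3585.427675 °C; keep the coarser place, 10^0.
Result: 3585 °C.

3585 °C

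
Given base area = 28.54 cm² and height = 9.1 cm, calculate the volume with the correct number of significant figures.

volume = 28.54 cm² × 9.1 cm = 259.714 cm³.
28.54 has 4 significant figures; 9.1 has 2.
Division/multiplication keeps the fewest: 2 significant figures.
Rounded: 2.6 × 10² cm³.

2.6 × 10² cm³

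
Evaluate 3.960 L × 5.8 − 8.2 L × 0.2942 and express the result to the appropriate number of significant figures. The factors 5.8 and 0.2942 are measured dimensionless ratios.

3.960 × 5.8 = 22.968 → 23 L (2 s.f., last digit at the 10^0 place).
8.2 × 0.2942 = 2.41244 → 2.4 L (2 s.f., last digit at the 10^-1 place).
Difference: 20.55556 L; keep the coarser place, 10^0.
Result: 21 L.

21 L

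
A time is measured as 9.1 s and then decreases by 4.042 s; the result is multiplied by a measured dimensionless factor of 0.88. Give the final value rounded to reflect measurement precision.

4.5 s

9.1 s − 4.042 s = 5.058 s; the difference is limited to 1 decimal place (2 s.f.).
Carrying full precision, 5.058 × 0.88 = 4.45104 s; 0.88 has 2 s.f., so the result keeps min(2, 2) = 2 s.f.
Rounded to 2 significant figures: 4.5 s.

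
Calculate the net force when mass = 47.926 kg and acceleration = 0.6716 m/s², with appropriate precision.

32.19 N

net force = 47.926 kg × 0.6716 m/s² = 32.1871016 N.
47.926 has 5 significant figures; 0.6716 has 4.
Division/multiplication keeps the fewest: 4 significant figures.
Rounded: 32.19 N.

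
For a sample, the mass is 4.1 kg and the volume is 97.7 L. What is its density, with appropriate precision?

0.042 kg/L

density = 4.1 kg ÷ 97.7 L = 0.0419651995906… kg/L.
4.1 has 2 significant figures; 97.7 has 3.
Division/multiplication keeps the fewest: 2 significant figures.
Rounded: 0.042 kg/L.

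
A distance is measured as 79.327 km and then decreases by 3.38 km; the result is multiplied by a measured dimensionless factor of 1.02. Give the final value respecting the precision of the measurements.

77.5 km

79.327 km − 3.38 km = 75.947 km; the difference is limited to 2 decimal places (4 s.f.).
Carrying full precision, 75.947 × 1.02 = 77.46594 km; 1.02 has 3 s.f., so the result keeps min(4, 3) = 3 s.f.
Rounded to 3 significant figures: 77.5 km.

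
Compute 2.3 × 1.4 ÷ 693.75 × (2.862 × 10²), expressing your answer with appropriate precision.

2.3 × 1.4 ÷ 693.75 × (2.862 × 10²) = 1.32838054054…
Multiplication/division keeps the fewest significant figures: 2.3 → 2 s.f., 1.4 → 2 s.f., 693.75 → 5 s.f., 2.862 × 10² → 4 s.f.; limit is 2.
Rounded to 2 significant figures: 1.3.

1.3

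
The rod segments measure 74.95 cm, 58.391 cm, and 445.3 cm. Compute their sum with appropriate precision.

578.6 cm

74.95 cm + 58.391 cm + 445.3 cm = 578.641 cm.
Addition/subtraction keeps the fewest decimal places: 74.95 → 2 decimal places, 58.391 → 3 decimal places, 445.3 → 1 decimal place; limit is 1.
Rounded to 1 decimal place: 578.6 cm.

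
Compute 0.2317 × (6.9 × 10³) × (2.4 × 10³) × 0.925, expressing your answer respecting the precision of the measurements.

3.5 × 10⁶

0.2317 × (6.9 × 10³) × (2.4 × 10³) × 0.925 = 3549180.6
Multiplication/division keeps the fewest significant figures: 0.2317 → 4 s.f., 6.9 × 10³ → 2 s.f., 2.4 × 10³ → 2 s.f., 0.925 → 3 s.f.; limit is 2.
Rounded to 2 significant figures: 3.5 × 10⁶.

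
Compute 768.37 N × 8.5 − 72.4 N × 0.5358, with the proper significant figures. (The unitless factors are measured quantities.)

6.5 × 10^3 N

768.37 × 8.5 = 6531.145 → 6.5 × 10^3 N (2 s.f., last digit at the 10^2 place).
72.4 × 0.5358 = 38.79192 → 38.8 N (3 s.f., last digit at the 10^-1 place).
Difference: 6492.35308 N; keep the coarser place, 10^2.
Result: 6.5 × 10^3 N.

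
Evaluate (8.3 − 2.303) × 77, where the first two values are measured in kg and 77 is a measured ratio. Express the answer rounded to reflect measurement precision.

4.6 × 10² kg

8.3 kg − 2.303 kg = 5.997 kg; the difference is limited to 1 decimal place (2 s.f.).
Carrying full precision, 5.997 × 77 = 461.769 kg; 77 has 2 s.f., so the result keeps min(2, 2) = 2 s.f.
Rounded to 2 significant figures: 4.6 × 10² kg.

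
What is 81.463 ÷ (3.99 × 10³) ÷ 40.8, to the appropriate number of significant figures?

5.00 × 10⁻⁴

81.463 ÷ (3.99 × 10³) ÷ 40.8 = 0.000500411568136…
Multiplication/division keeps the fewest significant figures: 81.463 → 5 s.f., 3.99 × 10³ → 3 s.f., 40.8 → 3 s.f.; limit is 3.
Rounded to 3 significant figures: 5.00 × 10⁻⁴.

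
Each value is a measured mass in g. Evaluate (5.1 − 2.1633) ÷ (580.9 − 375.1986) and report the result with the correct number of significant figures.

5.1 − 2.1633 = 2.9367, limited to 1 d.p. → 2 s.f.; 580.9 − 375.1986 = 205.7014, limited to 1 d.p. → 4 s.f.
Carrying full precision, 2.9367 ÷ 205.7014 = 0.0142765192653…; keep min(2, 4) = 2 s.f.
Rounded to 2 significant figures: 0.014.

0.014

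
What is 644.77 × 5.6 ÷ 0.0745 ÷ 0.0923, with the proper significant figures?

5.3 × 10⁵

644.77 × 5.6 ÷ 0.0745 ÷ 0.0923 = 525091.363878…
Multiplication/division keeps the fewest significant figures: 644.77 → 5 s.f., 5.6 → 2 s.f., 0.0745 → 3 s.f., 0.0923 → 3 s.f.; limit is 2.
Rounded to 2 significant figures: 5.3 × 10⁵.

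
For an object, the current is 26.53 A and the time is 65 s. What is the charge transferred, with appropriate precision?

1.7 × 10³ C

charge transferred = 26.53 A × 65 s = 1724.45 C.
26.53 has 4 significant figures; 65 has 2.
Division/multiplication keeps the fewest: 2 significant figures.
Rounded: 1.7 × 10³ C.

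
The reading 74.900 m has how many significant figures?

74.900: trailing zeros after a decimal point are significant.

5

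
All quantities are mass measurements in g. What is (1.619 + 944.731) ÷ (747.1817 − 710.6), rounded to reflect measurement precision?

25.9

1.619 + 944.731 = 946.350, limited to 3 d.p. → 6 s.f.; 747.1817 − 710.6 = 36.5817, limited to 1 d.p. → 3 s.f.
Carrying full precision, 946.350 ÷ 36.5817 = 25.8694921231…; keep min(6, 3) = 3 s.f.
Rounded to 3 significant figures: 25.9.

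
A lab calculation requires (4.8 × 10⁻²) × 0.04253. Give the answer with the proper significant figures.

0.0020

(4.8 × 10⁻²) × 0.04253 = 0.00204144
Multiplication/division keeps the fewest significant figures: 4.8 × 10⁻² → 2 s.f., 0.04253 → 4 s.f.; limit is 2.
Rounded to 2 significant figures: 0.0020.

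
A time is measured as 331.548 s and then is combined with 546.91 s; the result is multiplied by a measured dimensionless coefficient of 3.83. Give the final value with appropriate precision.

331.548 s + 546.91 s = 878.458 s; the sum is limited to 2 decimal places (5 s.f.).
Carrying full precision, 878.458 × 3.83 = 3364.49414 s; 3.83 has 3 s.f., so the result keeps min(5, 3) = 3 s.f.
Rounded to 3 significant figures: 3.36 × 10^3 s.

3.36 × 10^3 s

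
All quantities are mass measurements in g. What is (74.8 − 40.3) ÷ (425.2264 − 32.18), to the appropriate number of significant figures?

0.0878

74.8 − 40.3 = 34.5, limited to 1 d.p. → 3 s.f.; 425.2264 − 32.18 = 393.0464, limited to 2 d.p. → 5 s.f.
Carrying full precision, 34.5 ÷ 393.0464 = 0.0877758961792…; keep min(3, 5) = 3 s.f.
Rounded to 3 significant figures: 0.0878.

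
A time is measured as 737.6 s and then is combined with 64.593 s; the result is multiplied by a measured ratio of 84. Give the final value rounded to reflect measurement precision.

737.6 s + 64.593 s = 802.193 s; the sum is limited to 1 decimal place (4 s.f.).
Carrying full precision, 802.193 × 84 = 67384.212 s; 84 has 2 s.f., so the result keeps min(4, 2) = 2 s.f.
Rounded to 2 significant figures: 6.7 × 10^4 s.

6.7 × 10^4 s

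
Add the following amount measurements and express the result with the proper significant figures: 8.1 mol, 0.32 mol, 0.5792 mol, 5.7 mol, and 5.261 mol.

20.0 mol

8.1 mol + 0.32 mol + 0.5792 mol + 5.7 mol + 5.261 mol = 19.9602 mol.
Addition/subtraction keeps the fewest decimal places: 8.1 → 1 decimal place, 0.32 → 2 decimal places, 0.5792 → 4 decimal places, 5.7 → 1 decimal place, 5.261 → 3 decimal places; limit is 1.
Rounded to 1 decimal place: 20.0 mol.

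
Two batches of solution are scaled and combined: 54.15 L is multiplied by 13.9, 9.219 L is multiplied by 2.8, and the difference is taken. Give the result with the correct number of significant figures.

54.15 × 13.9 = 752.685 → 753 L (3 s.f., last digit at the 10^0 place).
9.219 × 2.8 = 25.8132 → 26 L (2 s.f., last digit at the 10^0 place).
Difference: 726.8718 L; keep the coarser place, 10^0.
Result: 727 L.

727 L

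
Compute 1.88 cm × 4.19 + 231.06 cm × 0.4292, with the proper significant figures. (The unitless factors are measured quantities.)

107.05 cm

1.88 × 4.19 = 7.8772 → 7.88 cm (3 s.f., last digit at the 10^-2 place).
231.06 × 0.4292 = 99.170952 → 99.17 cm (4 s.f., last digit at the 10^-2 place).
Sum: 107.048152 cm; keep the coarser place, 10^-2.
Result: 107.05 cm.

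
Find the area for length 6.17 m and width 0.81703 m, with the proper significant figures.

area = 6.17 m × 0.81703 m = 5.0410751 m².
6.17 has 3 significant figures; 0.81703 has 5.
Division/multiplication keeps the fewest: 3 significant figures.
Rounded: 5.04 m².

5.04 m²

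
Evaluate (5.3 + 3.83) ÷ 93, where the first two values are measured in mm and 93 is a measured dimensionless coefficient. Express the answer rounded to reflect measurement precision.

5.3 mm + 3.83 mm = 9.13 mm; the sum is limited to 1 decimal place (2 s.f.).
Carrying full precision, 9.13 ÷ 93 = 0.0981720430108… mm; 93 has 2 s.f., so the result keeps min(2, 2) = 2 s.f.
Rounded to 2 significant figures: 0.098 mm.

0.098 mm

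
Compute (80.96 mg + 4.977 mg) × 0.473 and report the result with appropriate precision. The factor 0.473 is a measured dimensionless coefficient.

80.96 mg + 4.977 mg = 85.937 mg; the sum is limited to 2 decimal places (4 s.f.).
Carrying full precision, 85.937 × 0.473 = 40.648201 mg; 0.473 has 3 s.f., so the result keeps min(4, 3) = 3 s.f.
Rounded to 3 significant figures: 40.6 mg.

40.6 mg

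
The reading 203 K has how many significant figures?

203: zeros between nonzero digits are significant.

3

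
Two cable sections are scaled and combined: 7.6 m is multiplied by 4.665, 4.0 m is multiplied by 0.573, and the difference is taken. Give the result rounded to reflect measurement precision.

7.6 × 4.665 = 35.454 → 35 m (2 s.f., last digit at the 10^0 place).
4.0 × 0.573 = 2.292 → 2.3 m (2 s.f., last digit at the 10^-1 place).
Difference: 33.162 m; keep the coarser place, 10^0.
Result: 33 m.

33 m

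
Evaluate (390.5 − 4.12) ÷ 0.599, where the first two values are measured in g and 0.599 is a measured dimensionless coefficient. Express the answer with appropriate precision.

390.5 g − 4.12 g = 386.38 g; the difference is limited to 1 decimal place (4 s.f.).
Carrying full precision, 386.38 ÷ 0.599 = 645.041736227… g; 0.599 has 3 s.f., so the result keeps min(4, 3) = 3 s.f.
Rounded to 3 significant figures: 645 g.

645 g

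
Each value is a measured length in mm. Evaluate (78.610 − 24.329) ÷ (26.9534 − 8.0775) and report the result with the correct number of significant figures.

78.610 − 24.329 = 54.281, limited to 3 d.p. → 5 s.f.; 26.9534 − 8.0775 = 18.8759, limited to 4 d.p. → 6 s.f.
Carrying full precision, 54.281 ÷ 18.8759 = 2.87567745114…; keep min(5, 6) = 5 s.f.
Rounded to 5 significant figures: 2.8757.

2.8757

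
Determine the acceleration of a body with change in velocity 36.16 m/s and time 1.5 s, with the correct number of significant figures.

24 m/s²

acceleration = 36.16 m/s ÷ 1.5 s = 24.1066666667… m/s².
36.16 has 4 significant figures; 1.5 has 2.
Division/multiplication keeps the fewest: 2 significant figures.
Rounded: 24 m/s².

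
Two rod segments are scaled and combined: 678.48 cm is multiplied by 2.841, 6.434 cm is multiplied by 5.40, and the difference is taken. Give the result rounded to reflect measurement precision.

678.48 × 2.841 = 1927.56168 → 1.928 × 10^3 cm (4 s.f., last digit at the 10^0 place).
6.434 × 5.40 = 34.7436 → 34.7 cm (3 s.f., last digit at the 10^-1 place).
Difference: 1892.81808 cm; keep the coarser place, 10^0.
Result: 1893 cm.

1893 cm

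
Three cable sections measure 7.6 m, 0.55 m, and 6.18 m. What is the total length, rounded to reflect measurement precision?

14.3 m

7.6 m + 0.55 m + 6.18 m = 14.33 m.
Addition/subtraction keeps the fewest decimal places: 7.6 → 1 decimal place, 0.55 → 2 decimal places, 6.18 → 2 decimal places; limit is 1.
Rounded to 1 decimal place: 14.3 m.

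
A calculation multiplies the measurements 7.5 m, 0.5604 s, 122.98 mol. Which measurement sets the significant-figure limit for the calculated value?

7.5 m

7.5 m → 2 s.f.; 0.5604 s → 4 s.f.; 122.98 mol → 5 s.f.
The fewest is 2 significant figures, from 7.5 m.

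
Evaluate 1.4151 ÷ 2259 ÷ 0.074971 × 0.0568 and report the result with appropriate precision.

1.4151 ÷ 2259 ÷ 0.074971 × 0.0568 = 0.000474598030938…
Multiplication/division keeps the fewest significant figures: 1.4151 → 5 s.f., 2259 → 4 s.f., 0.074971 → 5 s.f., 0.0568 → 3 s.f.; limit is 3.
Rounded to 3 significant figures: 4.75 × 10⁻⁴.

4.75 × 10⁻⁴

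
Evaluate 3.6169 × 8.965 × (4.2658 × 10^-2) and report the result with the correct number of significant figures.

3.6169 × 8.965 × (4.2658 × 10^-2) = 1.38320734159…
Multiplication/division keeps the fewest significant figures: 3.6169 → 5 s.f., 8.965 → 4 s.f., 4.2658 × 10^-2 → 5 s.f.; limit is 4.
Rounded to 4 significant figures: 1.383.

1.383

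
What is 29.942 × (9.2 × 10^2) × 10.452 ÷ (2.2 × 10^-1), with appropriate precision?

29.942 × (9.2 × 10^2) × 10.452 ÷ (2.2 × 10^-1) = 1308715.824
Multiplication/division keeps the fewest significant figures: 29.942 → 5 s.f., 9.2 × 10^2 → 2 s.f., 10.452 → 5 s.f., 2.2 × 10^-1 → 2 s.f.; limit is 2.
Rounded to 2 significant figures: 1.3 × 10^6.

1.3 × 10^6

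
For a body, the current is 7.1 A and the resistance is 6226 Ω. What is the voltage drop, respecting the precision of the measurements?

voltage drop = 7.1 A × 6226 Ω = 44204.6 V.
7.1 has 2 significant figures; 6226 has 4.
Division/multiplication keeps the fewest: 2 significant figures.
Rounded: 4.4 × 10^4 V.

4.4 × 10^4 V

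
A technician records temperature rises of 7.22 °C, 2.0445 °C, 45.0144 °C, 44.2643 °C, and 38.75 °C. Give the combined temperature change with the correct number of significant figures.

7.22 °C + 2.0445 °C + 45.0144 °C + 44.2643 °C + 38.75 °C = 137.2932 °C.
Addition/subtraction keeps the fewest decimal places: 7.22 → 2 decimal places, 2.0445 → 4 decimal places, 45.0144 → 4 decimal places, 44.2643 → 4 decimal places, 38.75 → 2 decimal places; limit is 2.
Rounded to 2 decimal places: 137.29 °C.

137.29 °C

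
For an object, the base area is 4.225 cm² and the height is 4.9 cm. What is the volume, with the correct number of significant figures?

21 cm³

volume = 4.225 cm² × 4.9 cm = 20.7025 cm³.
4.225 has 4 significant figures; 4.9 has 2.
Division/multiplication keeps the fewest: 2 significant figures.
Rounded: 21 cm³.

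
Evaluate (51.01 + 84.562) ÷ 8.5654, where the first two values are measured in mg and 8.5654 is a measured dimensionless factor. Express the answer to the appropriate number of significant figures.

51.01 mg + 84.562 mg = 135.572 mg; the sum is limited to 2 decimal places (5 s.f.).
Carrying full precision, 135.572 ÷ 8.5654 = 15.8278655988… mg; 8.5654 has 5 s.f., so the result keeps min(5, 5) = 5 s.f.
Rounded to 5 significant figures: 15.828 mg.

15.828 mg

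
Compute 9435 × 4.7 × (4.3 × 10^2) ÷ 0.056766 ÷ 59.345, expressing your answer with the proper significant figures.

9435 × 4.7 × (4.3 × 10^2) ÷ 0.056766 ÷ 59.345 = 5660252.31456…
Multiplication/division keeps the fewest significant figures: 9435 → 4 s.f., 4.7 → 2 s.f., 4.3 × 10^2 → 2 s.f., 0.056766 → 5 s.f., 59.345 → 5 s.f.; limit is 2.
Rounded to 2 significant figures: 5.7 × 10^6.

5.7 × 10^6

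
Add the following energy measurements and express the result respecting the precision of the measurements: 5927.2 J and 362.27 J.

5927.2 J + 362.27 J = 6289.47 J.
Addition/subtraction keeps the fewest decimal places: 5927.2 → 1 decimal place, 362.27 → 2 decimal places; limit is 1.
Rounded to 1 decimal place: 6289.5 J.

6289.5 J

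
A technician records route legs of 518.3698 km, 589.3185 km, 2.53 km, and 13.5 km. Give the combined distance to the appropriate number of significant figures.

518.3698 km + 589.3185 km + 2.53 km + 13.5 km = 1123.7183 km.
Addition/subtraction keeps the fewest decimal places: 518.3698 → 4 decimal places, 589.3185 → 4 decimal places, 2.53 → 2 decimal places, 13.5 → 1 decimal place; limit is 1.
Rounded to 1 decimal place: 1123.7 km.

1123.7 km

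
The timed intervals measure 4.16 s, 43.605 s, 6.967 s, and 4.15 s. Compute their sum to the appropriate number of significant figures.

4.16 s + 43.605 s + 6.967 s + 4.15 s = 58.882 s.
Addition/subtraction keeps the fewest decimal places: 4.16 → 2 decimal places, 43.605 → 3 decimal places, 6.967 → 3 decimal places, 4.15 → 2 decimal places; limit is 2.
Rounded to 2 decimal places: 58.88 s.

58.88 s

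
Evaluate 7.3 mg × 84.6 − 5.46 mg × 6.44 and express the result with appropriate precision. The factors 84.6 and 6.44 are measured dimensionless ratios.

7.3 × 84.6 = 617.58 → 6.2 × 10^2 mg (2 s.f., last digit at the 10^1 place).
5.46 × 6.44 = 35.1624 → 35.2 mg (3 s.f., last digit at the 10^-1 place).
Difference: 582.4176 mg; keep the coarser place, 10^1.
Result: 5.8 × 10^2 mg.

5.8 × 10^2 mg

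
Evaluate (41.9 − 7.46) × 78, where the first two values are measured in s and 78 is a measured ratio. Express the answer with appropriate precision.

2.7 × 10³ s

41.9 s − 7.46 s = 34.44 s; the difference is limited to 1 decimal place (3 s.f.).
Carrying full precision, 34.44 × 78 = 2686.32 s; 78 has 2 s.f., so the result keeps min(3, 2) = 2 s.f.
Rounded to 2 significant figures: 2.7 × 10³ s.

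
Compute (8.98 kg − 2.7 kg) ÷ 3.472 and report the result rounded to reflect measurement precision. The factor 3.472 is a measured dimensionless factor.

8.98 kg − 2.7 kg = 6.28 kg; the difference is limited to 1 decimal place (2 s.f.).
Carrying full precision, 6.28 ÷ 3.472 = 1.80875576037… kg; 3.472 has 4 s.f., so the result keeps min(2, 4) = 2 s.f.
Rounded to 2 significant figures: 1.8 kg.

1.8 kg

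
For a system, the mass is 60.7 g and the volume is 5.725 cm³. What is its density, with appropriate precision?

10.6 g/cm³

density = 60.7 g ÷ 5.725 cm³ = 10.6026200873… g/cm³.
60.7 has 3 significant figures; 5.725 has 4.
Division/multiplication keeps the fewest: 3 significant figures.
Rounded: 10.6 g/cm³.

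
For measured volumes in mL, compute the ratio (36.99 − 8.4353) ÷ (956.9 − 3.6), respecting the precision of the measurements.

2.995 × 10⁻²

36.99 − 8.4353 = 28.5547, limited to 2 d.p. → 4 s.f.; 956.9 − 3.6 = 953.3, limited to 1 d.p. → 4 s.f.
Carrying full precision, 28.5547 ÷ 953.3 = 0.0299535298437…; keep min(4, 4) = 4 s.f.
Rounded to 4 significant figures: 2.995 × 10⁻².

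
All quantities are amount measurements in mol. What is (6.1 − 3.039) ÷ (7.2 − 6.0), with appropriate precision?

2.6

6.1 − 3.039 = 3.061, limited to 1 d.p. → 2 s.f.; 7.2 − 6.0 = 1.2, limited to 1 d.p. → 2 s.f.
Carrying full precision, 3.061 ÷ 1.2 = 2.55083333333…; keep min(2, 2) = 2 s.f.
Rounded to 2 significant figures: 2.6.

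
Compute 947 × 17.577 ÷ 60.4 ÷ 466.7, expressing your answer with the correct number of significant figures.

0.591

947 × 17.577 ÷ 60.4 ÷ 466.7 = 0.590500122744…
Multiplication/division keeps the fewest significant figures: 947 → 3 s.f., 17.577 → 5 s.f., 60.4 → 3 s.f., 466.7 → 4 s.f.; limit is 3.
Rounded to 3 significant figures: 0.591.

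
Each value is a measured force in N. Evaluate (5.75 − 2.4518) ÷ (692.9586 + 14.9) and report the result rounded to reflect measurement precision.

5.75 − 2.4518 = 3.2982, limited to 2 d.p. → 3 s.f.; 692.9586 + 14.9 = 707.8586, limited to 1 d.p. → 4 s.f.
Carrying full precision, 3.2982 ÷ 707.8586 = 0.00465940514108…; keep min(3, 4) = 3 s.f.
Rounded to 3 significant figures: 0.00466.

0.00466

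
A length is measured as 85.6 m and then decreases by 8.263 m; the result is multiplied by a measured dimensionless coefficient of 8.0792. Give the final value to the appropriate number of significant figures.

625 m

85.6 m − 8.263 m = 77.337 m; the difference is limited to 1 decimal place (3 s.f.).
Carrying full precision, 77.337 × 8.0792 = 624.8210904 m; 8.0792 has 5 s.f., so the result keeps min(3, 5) = 3 s.f.
Rounded to 3 significant figures: 625 m.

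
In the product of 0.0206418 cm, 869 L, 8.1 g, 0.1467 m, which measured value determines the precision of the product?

0.0206418 cm → 6 s.f.; 869 L → 3 s.f.; 8.1 g → 2 s.f.; 0.1467 m → 4 s.f.
The fewest is 2 significant figures, from 8.1 g.

8.1 g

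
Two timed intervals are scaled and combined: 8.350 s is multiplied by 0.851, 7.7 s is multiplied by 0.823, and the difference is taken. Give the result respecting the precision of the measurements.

8 × 10^-1 s

8.350 × 0.851 = 7.10585 → 7.11 s (3 s.f., last digit at the 10^-2 place).
7.7 × 0.823 = 6.3371 → 6.3 s (2 s.f., last digit at the 10^-1 place).
Difference: 0.76875 s; keep the coarser place, 10^-1.
Result: 8 × 10^-1 s.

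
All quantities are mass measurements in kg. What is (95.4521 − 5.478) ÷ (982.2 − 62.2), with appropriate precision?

0.09780

95.4521 − 5.478 = 89.9741, limited to 3 d.p. → 5 s.f.; 982.2 − 62.2 = 920.0, limited to 1 d.p. → 4 s.f.
Carrying full precision, 89.9741 ÷ 920.0 = 0.0977979347826…; keep min(5, 4) = 4 s.f.
Rounded to 4 significant figures: 0.09780.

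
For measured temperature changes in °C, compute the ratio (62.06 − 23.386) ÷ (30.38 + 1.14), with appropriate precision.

62.06 − 23.386 = 38.674, limited to 2 d.p. → 4 s.f.; 30.38 + 1.14 = 31.52, limited to 2 d.p. → 4 s.f.
Carrying full precision, 38.674 ÷ 31.52 = 1.22696700508…; keep min(4, 4) = 4 s.f.
Rounded to 4 significant figures: 1.227.

1.227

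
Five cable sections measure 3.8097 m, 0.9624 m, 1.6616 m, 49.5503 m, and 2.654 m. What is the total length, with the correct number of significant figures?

58.638 m

3.8097 m + 0.9624 m + 1.6616 m + 49.5503 m + 2.654 m = 58.6380 m.
Addition/subtraction keeps the fewest decimal places: 3.8097 → 4 decimal places, 0.9624 → 4 decimal places, 1.6616 → 4 decimal places, 49.5503 → 4 decimal places, 2.654 → 3 decimal places; limit is 3.
Rounded to 3 decimal places: 58.638 m.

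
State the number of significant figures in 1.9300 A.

5

1.9300: trailing zeros after a decimal point are significant.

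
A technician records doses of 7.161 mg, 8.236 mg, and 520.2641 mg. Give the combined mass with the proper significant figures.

535.661 mg

7.161 mg + 8.236 mg + 520.2641 mg = 535.6611 mg.
Addition/subtraction keeps the fewest decimal places: 7.161 → 3 decimal places, 8.236 → 3 decimal places, 520.2641 → 4 decimal places; limit is 3.
Rounded to 3 decimal places: 535.661 mg.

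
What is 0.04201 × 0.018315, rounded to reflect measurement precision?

7.694 × 10^-4

0.04201 × 0.018315 = 0.00076941315
Multiplication/division keeps the fewest significant figures: 0.04201 → 4 s.f., 0.018315 → 5 s.f.; limit is 4.
Rounded to 4 significant figures: 7.694 × 10^-4.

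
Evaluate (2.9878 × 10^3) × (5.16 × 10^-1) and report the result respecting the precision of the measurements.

1.54 × 10^3

(2.9878 × 10^3) × (5.16 × 10^-1) = 1541.7048
Multiplication/division keeps the fewest significant figures: 2.9878 × 10^3 → 5 s.f., 5.16 × 10^-1 → 3 s.f.; limit is 3.
Rounded to 3 significant figures: 1.54 × 10^3.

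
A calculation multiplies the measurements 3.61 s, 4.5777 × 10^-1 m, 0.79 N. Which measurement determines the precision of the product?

3.61 s → 3 s.f.; 4.5777 × 10^-1 m → 5 s.f.; 0.79 N → 2 s.f.
The fewest is 2 significant figures, from 0.79 N.

0.79 N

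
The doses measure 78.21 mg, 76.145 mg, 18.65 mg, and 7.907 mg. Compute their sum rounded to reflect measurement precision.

78.21 mg + 76.145 mg + 18.65 mg + 7.907 mg = 180.912 mg.
Addition/subtraction keeps the fewest decimal places: 78.21 → 2 decimal places, 76.145 → 3 decimal places, 18.65 → 2 decimal places, 7.907 → 3 decimal places; limit is 2.
Rounded to 2 decimal places: 1.8091 × 10^2 mg.

1.8091 × 10^2 mg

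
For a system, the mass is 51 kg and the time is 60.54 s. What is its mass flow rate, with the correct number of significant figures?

0.84 kg/s

mass flow rate = 51 kg ÷ 60.54 s = 0.842418235877… kg/s.
51 has 2 significant figures; 60.54 has 4.
Division/multiplication keeps the fewest: 2 significant figures.
Rounded: 0.84 kg/s.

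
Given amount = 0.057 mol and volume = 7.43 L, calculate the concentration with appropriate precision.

concentration = 0.057 mol ÷ 7.43 L = 0.00767160161507… mol/L.
0.057 has 2 significant figures; 7.43 has 3.
Division/multiplication keeps the fewest: 2 significant figures.
Rounded: 0.0077 mol/L.

0.0077 mol/L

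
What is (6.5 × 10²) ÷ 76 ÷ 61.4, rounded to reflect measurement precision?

(6.5 × 10²) ÷ 76 ÷ 61.4 = 0.139293673924…
Multiplication/division keeps the fewest significant figures: 6.5 × 10² → 2 s.f., 76 → 2 s.f., 61.4 → 3 s.f.; limit is 2.
Rounded to 2 significant figures: 0.14.

0.14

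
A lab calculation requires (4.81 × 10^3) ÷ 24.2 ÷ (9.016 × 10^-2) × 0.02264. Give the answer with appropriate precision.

(4.81 × 10^3) ÷ 24.2 ÷ (9.016 × 10^-2) × 0.02264 = 49.9105355401…
Multiplication/division keeps the fewest significant figures: 4.81 × 10^3 → 3 s.f., 24.2 → 3 s.f., 9.016 × 10^-2 → 4 s.f., 0.02264 → 4 s.f.; limit is 3.
Rounded to 3 significant figures: 49.9.

49.9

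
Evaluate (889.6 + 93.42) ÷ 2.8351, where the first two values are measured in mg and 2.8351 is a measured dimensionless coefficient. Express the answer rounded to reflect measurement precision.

346.7 mg

889.6 mg + 93.42 mg = 983.02 mg; the sum is limited to 1 decimal place (4 s.f.).
Carrying full precision, 983.02 ÷ 2.8351 = 346.732037671… mg; 2.8351 has 5 s.f., so the result keeps min(4, 5) = 4 s.f.
Rounded to 4 significant figures: 346.7 mg.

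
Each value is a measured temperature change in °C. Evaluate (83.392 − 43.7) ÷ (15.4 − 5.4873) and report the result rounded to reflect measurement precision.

4.0

83.392 − 43.7 = 39.692, limited to 1 d.p. → 3 s.f.; 15.4 − 5.4873 = 9.9127, limited to 1 d.p. → 2 s.f.
Carrying full precision, 39.692 ÷ 9.9127 = 4.00415628436…; keep min(3, 2) = 2 s.f.
Rounded to 2 significant figures: 4.0.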